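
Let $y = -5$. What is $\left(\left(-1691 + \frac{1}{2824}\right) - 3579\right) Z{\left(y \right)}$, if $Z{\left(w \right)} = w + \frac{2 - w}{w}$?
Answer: $\frac{59529916}{1765} \approx 33728.0$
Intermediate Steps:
$Z{\left(w \right)} = w + \frac{2 - w}{w}$
$\left(\left(-1691 + \frac{1}{2824}\right) - 3579\right) Z{\left(y \right)} = \left(\left(-1691 + \frac{1}{2824}\right) - 3579\right) \left(-1 - 5 + \frac{2}{-5}\right) = \left(\left(-1691 + \frac{1}{2824}\right) - 3579\right) \left(-1 - 5 + 2 \left(- \frac{1}{5}\right)\right) = \left(- \frac{4775383}{2824} - 3579\right) \left(-1 - 5 - \frac{2}{5}\right) = \left(- \frac{14882479}{2824}\right) \left(- \frac{32}{5}\right) = \frac{59529916}{1765}$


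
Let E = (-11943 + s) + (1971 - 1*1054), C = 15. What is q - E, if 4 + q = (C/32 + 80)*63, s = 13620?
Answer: 79089/32 ≈ 2471.5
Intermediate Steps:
E = 2594 (E = (-11943 + 13620) + (1971 - 1*1054) = 1677 + (1971 - 1054) = 1677 + 917 = 2594)
q = 162097/32 (q = -4 + (15/32 + 80)*63 = -4 + (2575/32)*63 = -4 + 162225/32 = 162097/32 ≈ 5065.5)
q - E = 162097/32 - 1*2594 = 162097/32 - 2594 = 79089/32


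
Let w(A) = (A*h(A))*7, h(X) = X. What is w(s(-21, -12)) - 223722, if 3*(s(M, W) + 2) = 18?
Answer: -223610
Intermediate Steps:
s(M, W) = 4 (s(M, W) = -2 + (⅓)*18 = -2 + 6 = 4)
w(A) = 7*A² (w(A) = (A*A)*7 = A²*7 = 7*A²)
w(s(-21, -12)) - 223722 = 7*4² - 223722 = 7*16 - 223722 = 112 - 223722 = -223610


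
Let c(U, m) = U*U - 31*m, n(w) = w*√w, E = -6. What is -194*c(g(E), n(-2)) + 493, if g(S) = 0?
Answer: 493 - 12028*I*√2 ≈ 493.0 - 17010.0*I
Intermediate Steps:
n(w) = w^(3/2)
c(U, m) = U² - 31*m
-194*c(g(E), n(-2)) + 493 = -194*(0² - (-62)*I*√2) + 493 = -194*(0 - (-62)*I*√2) + 493 = -194*(0 + 62*I*√2) + 493 = -12028*I*√2 + 493 = 493 - 12028*I*√2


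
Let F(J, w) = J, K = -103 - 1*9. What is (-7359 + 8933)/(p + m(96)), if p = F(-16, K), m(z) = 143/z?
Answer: -151104/1393 ≈ -108.47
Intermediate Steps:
K = -112 (K = -103 - 9 = -112)
p = -16
(-7359 + 8933)/(p + m(96)) = (-7359 + 8933)/(-16 + 143/96) = 1574/(-16 + 143*(1/96)) = 1574/(-16 + 143/96) = 1574/(-1393/96) = 1574*(-96/1393) = -151104/1393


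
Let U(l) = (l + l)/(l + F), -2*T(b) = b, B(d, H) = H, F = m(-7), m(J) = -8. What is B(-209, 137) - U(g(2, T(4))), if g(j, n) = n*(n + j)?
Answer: 137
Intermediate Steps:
F = -8
T(b) = -b/2
g(j, n) = n*(j + n)
U(l) = 2*l/(-8 + l) (U(l) = (l + l)/(l - 8) = (2*l)/(-8 + l) = 2*l/(-8 + l))
B(-209, 137) - U(g(2, T(4))) = 137 - 2*(-½*4)*(2 - ½*4)/(-8 + (-½*4)*(2 - ½*4)) = 137 - 2*(-2*(2 - 2))/(-8 - 2*(2 - 2)) = 137 - 2*(-2*0)/(-8 - 2*0) = 137 - 2*0/(-8 + 0) = 137 - 2*0/(-8) = 137 - 2*0*(-1)/8 = 137 - 1*0 = 137 + 0 = 137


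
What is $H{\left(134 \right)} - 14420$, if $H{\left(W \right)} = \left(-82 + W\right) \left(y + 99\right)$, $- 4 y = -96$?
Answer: $-8024$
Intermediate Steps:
$y = 24$ ($y = \left(- \frac{1}{4}\right) \left(-96\right) = 24$)
$H{\left(W \right)} = -10086 + 123 W$ ($H{\left(W \right)} = \left(-82 + W\right) \left(24 + 99\right) = \left(-82 + W\right) 123 = -10086 + 123 W$)
$H{\left(134 \right)} - 14420 = \left(-10086 + 123 \cdot 134\right) - 14420 = \left(-10086 + 16482\right) - 14420 = 6396 - 14420 = -8024$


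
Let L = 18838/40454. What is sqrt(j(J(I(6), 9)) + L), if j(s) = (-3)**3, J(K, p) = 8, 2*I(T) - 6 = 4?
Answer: I*sqrt(10856033170)/20227 ≈ 5.1511*I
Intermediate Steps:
I(T) = 5 (I(T) = 3 + (1/2)*4 = 3 + 2 = 5)
j(s) = -27
L = 9419/20227 (L = 18838*(1/40454) = 9419/20227 ≈ 0.46566)
sqrt(j(J(I(6), 9)) + L) = sqrt(-27 + 9419/20227) = sqrt(-536710/20227) = I*sqrt(10856033170)/20227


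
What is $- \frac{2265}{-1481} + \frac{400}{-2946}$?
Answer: $\frac{3040145}{2181513} \approx 1.3936$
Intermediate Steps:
$- \frac{2265}{-1481} + \frac{400}{-2946} = \left(-2265\right) \left(- \frac{1}{1481}\right) + 400 \left(- \frac{1}{2946}\right) = \frac{2265}{1481} - \frac{200}{1473} = \frac{3040145}{2181513}$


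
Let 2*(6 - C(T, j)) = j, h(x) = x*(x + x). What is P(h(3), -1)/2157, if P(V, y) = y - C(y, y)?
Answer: -5/1438 ≈ -0.0034771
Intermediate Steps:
h(x) = 2*x**2 (h(x) = x*(2*x) = 2*x**2)
C(T, j) = 6 - j/2
P(V, y) = -6 + 3*y/2 (P(V, y) = y - (6 - y/2) = y + (-6 + y/2) = -6 + 3*y/2)
P(h(3), -1)/2157 = (-6 + (3/2)*(-1))/2157 = (-6 - 3/2)/2157 = (1/2157)*(-15/2) = -5/1438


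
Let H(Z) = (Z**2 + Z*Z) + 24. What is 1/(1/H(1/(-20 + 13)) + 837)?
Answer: 1178/986035 ≈ 0.0011947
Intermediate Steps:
H(Z) = 24 + 2*Z**2 (H(Z) = (Z**2 + Z**2) + 24 = 2*Z**2 + 24 = 24 + 2*Z**2)
1/(1/H(1/(-20 + 13)) + 837) = 1/(1/(24 + 2*(1/(-20 + 13))**2) + 837) = 1/(1/(24 + 2*(1/(-7))**2) + 837) = 1/(1/(24 + 2*(-1/7)**2) + 837) = 1/(1/(24 + 2*(1/49)) + 837) = 1/(1/(24 + 2/49) + 837) = 1/(1/(1178/49) + 837) = 1/(49/1178 + 837) = 1/(986035/1178) = 1178/986035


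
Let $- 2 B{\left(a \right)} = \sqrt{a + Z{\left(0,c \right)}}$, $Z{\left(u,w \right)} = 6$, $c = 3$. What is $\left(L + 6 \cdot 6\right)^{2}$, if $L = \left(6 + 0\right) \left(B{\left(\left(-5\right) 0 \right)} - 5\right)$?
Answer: $90 - 36 \sqrt{6} \approx 1.8184$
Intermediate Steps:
$B{\left(a \right)} = - \frac{\sqrt{6 + a}}{2}$ ($B{\left(a \right)} = - \frac{\sqrt{a + 6}}{2} = - \frac{\sqrt{6 + a}}{2}$)
$L = -30 - 3 \sqrt{6}$ ($L = \left(6 + 0\right) \left(- \frac{\sqrt{6 - 0}}{2} - 5\right) = 6 \left(- \frac{\sqrt{6 + 0}}{2} - 5\right) = 6 \left(- \frac{\sqrt{6}}{2} - 5\right) = 6 \left(-5 - \frac{\sqrt{6}}{2}\right) = -30 - 3 \sqrt{6} \approx -37.348$)
$\left(L + 6 \cdot 6\right)^{2} = \left(\left(-30 - 3 \sqrt{6}\right) + 6 \cdot 6\right)^{2} = \left(\left(-30 - 3 \sqrt{6}\right) + 36\right)^{2} = \left(6 - 3 \sqrt{6}\right)^{2}$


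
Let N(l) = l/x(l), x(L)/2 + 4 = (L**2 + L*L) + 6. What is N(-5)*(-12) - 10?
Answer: -245/26 ≈ -9.4231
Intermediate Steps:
x(L) = 4 + 4*L**2 (x(L) = -8 + 2*((L**2 + L*L) + 6) = -8 + 2*((L**2 + L**2) + 6) = -8 + 2*(2*L**2 + 6) = -8 + 2*(6 + 2*L**2) = -8 + (12 + 4*L**2) = 4 + 4*L**2)
N(l) = l/(4 + 4*l**2)
N(-5)*(-12) - 10 = ((1/4)*(-5)/(1 + (-5)**2))*(-12) - 10 = ((1/4)*(-5)/(1 + 25))*(-12) - 10 = ((1/4)*(-5)/26)*(-12) - 10 = ((1/4)*(-5)*(1/26))*(-12) - 10 = -5/104*(-12) - 10 = 15/26 - 10 = -245/26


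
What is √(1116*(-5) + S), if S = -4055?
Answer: I*√9635 ≈ 98.158*I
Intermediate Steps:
√(1116*(-5) + S) = √(1116*(-5) - 4055) = √(-5580 - 4055) = √(-9635) = I*√9635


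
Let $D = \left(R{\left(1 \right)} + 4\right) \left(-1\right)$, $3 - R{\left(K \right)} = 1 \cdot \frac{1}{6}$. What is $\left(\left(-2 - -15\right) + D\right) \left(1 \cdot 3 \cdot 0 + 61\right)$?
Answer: $\frac{2257}{6} \approx 376.17$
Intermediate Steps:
$R{\left(K \right)} = \frac{17}{6}$ ($R{\left(K \right)} = 3 - 1 \cdot \frac{1}{6} = 3 - \frac{1}{6} = \frac{17}{6}$)
$D = - \frac{41}{6}$ ($D = \left(\frac{17}{6} + 4\right) \left(-1\right) = \frac{41}{6} \left(-1\right) = - \frac{41}{6} \approx -6.8333$)
$\left(\left(-2 - -15\right) + D\right) \left(1 \cdot 3 \cdot 0 + 61\right) = \left(\left(-2 - -15\right) - \frac{41}{6}\right) \left(1 \cdot 3 \cdot 0 + 61\right) = \left(\left(-2 + 15\right) - \frac{41}{6}\right) \left(3 \cdot 0 + 61\right) = \left(13 - \frac{41}{6}\right) \left(0 + 61\right) = \frac{37}{6} \cdot 61 = \frac{2257}{6}$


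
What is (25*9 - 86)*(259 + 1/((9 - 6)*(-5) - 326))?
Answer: 12276202/341 ≈ 36001.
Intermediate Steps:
(25*9 - 86)*(259 + 1/((9 - 6)*(-5) - 326)) = (225 - 86)*(259 + 1/(3*(-5) - 326)) = 139*(259 + 1/(-15 - 326)) = 139*(259 + 1/(-341)) = 139*(259 - 1/341) = 139*(88318/341) = 12276202/341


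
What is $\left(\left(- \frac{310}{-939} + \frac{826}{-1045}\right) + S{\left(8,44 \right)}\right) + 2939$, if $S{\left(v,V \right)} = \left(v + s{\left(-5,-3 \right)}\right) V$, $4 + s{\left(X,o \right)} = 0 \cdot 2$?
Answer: $\frac{3056157661}{981255} \approx 3114.5$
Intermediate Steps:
$s{\left(X,o \right)} = -4$ ($s{\left(X,o \right)} = -4 + 0 \cdot 2 = -4 + 0 = -4$)
$S{\left(v,V \right)} = V \left(-4 + v\right)$ ($S{\left(v,V \right)} = \left(v - 4\right) V = \left(-4 + v\right) V = V \left(-4 + v\right)$)
$\left(\left(- \frac{310}{-939} + \frac{826}{-1045}\right) + S{\left(8,44 \right)}\right) + 2939 = \left(\left(- \frac{310}{-939} + \frac{826}{-1045}\right) + 44 \left(-4 + 8\right)\right) + 2939 = \left(\left(\left(-310\right) \left(- \frac{1}{939}\right) + 826 \left(- \frac{1}{1045}\right)\right) + 44 \cdot 4\right) + 2939 = \left(\left(\frac{310}{939} - \frac{826}{1045}\right) + 176\right) + 2939 = \left(- \frac{451664}{981255} + 176\right) + 2939 = \frac{172249216}{981255} + 2939 = \frac{3056157661}{981255}$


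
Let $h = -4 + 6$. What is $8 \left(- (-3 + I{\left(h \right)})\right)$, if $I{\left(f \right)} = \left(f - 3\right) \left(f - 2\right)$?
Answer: $24$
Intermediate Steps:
$h = 2$
$I{\left(f \right)} = \left(-3 + f\right) \left(-2 + f\right)$
$8 \left(- (-3 + I{\left(h \right)})\right) = 8 \left(- (-3 + \left(6 + 2^{2} - 10\right))\right) = 8 \left(- (-3 + \left(6 + 4 - 10\right))\right) = 8 \left(- (-3 + 0)\right) = 8 \left(\left(-1\right) \left(-3\right)\right) = 8 \cdot 3 = 24$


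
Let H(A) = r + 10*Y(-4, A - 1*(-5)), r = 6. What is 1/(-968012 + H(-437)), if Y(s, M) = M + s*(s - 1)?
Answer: -1/972126 ≈ -1.0287e-6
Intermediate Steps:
Y(s, M) = M + s*(-1 + s)
H(A) = 256 + 10*A (H(A) = 6 + 10*((A - 1*(-5)) + (-4)² - 1*(-4)) = 6 + 10*((A + 5) + 16 + 4) = 6 + 10*((5 + A) + 16 + 4) = 6 + 10*(25 + A) = 6 + (250 + 10*A) = 256 + 10*A)
1/(-968012 + H(-437)) = 1/(-968012 + (256 + 10*(-437))) = 1/(-968012 + (256 - 4370)) = 1/(-968012 - 4114) = 1/(-972126) = -1/972126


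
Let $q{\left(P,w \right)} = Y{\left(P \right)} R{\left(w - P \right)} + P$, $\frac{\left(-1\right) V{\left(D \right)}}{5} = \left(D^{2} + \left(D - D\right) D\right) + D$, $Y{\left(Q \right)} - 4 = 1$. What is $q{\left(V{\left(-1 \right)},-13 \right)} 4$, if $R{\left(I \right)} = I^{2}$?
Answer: $3380$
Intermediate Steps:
$Y{\left(Q \right)} = 5$ ($Y{\left(Q \right)} = 4 + 1 = 5$)
$V{\left(D \right)} = - 5 D - 5 D^{2}$ ($V{\left(D \right)} = - 5 \left(\left(D^{2} + \left(D - D\right) D\right) + D\right) = - 5 \left(\left(D^{2} + 0 D\right) + D\right) = - 5 \left(\left(D^{2} + 0\right) + D\right) = - 5 \left(D^{2} + D\right) = - 5 \left(D + D^{2}\right) = - 5 D - 5 D^{2}$)
$q{\left(P,w \right)} = P + 5 \left(w - P\right)^{2}$ ($q{\left(P,w \right)} = 5 \left(w - P\right)^{2} + P = P + 5 \left(w - P\right)^{2}$)
$q{\left(V{\left(-1 \right)},-13 \right)} 4 = \left(\left(-5\right) \left(-1\right) \left(1 - 1\right) + 5 \left(\left(-5\right) \left(-1\right) \left(1 - 1\right) - -13\right)^{2}\right) 4 = \left(\left(-5\right) \left(-1\right) 0 + 5 \left(\left(-5\right) \left(-1\right) 0 + 13\right)^{2}\right) 4 = \left(0 + 5 \left(0 + 13\right)^{2}\right) 4 = \left(0 + 5 \cdot 13^{2}\right) 4 = \left(0 + 5 \cdot 169\right) 4 = \left(0 + 845\right) 4 = 845 \cdot 4 = 3380$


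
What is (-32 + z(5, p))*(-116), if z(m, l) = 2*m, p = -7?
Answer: 2552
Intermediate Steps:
(-32 + z(5, p))*(-116) = (-32 + 2*5)*(-116) = (-32 + 10)*(-116) = -22*(-116) = 2552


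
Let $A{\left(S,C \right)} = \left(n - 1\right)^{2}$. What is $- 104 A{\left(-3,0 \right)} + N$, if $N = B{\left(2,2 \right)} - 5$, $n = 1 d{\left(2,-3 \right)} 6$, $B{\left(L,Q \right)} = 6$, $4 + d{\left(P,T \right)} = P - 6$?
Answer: $-249703$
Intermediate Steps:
$d{\left(P,T \right)} = -10 + P$ ($d{\left(P,T \right)} = -4 + \left(P - 6\right) = -4 + \left(-6 + P\right) = -10 + P$)
$n = -48$ ($n = 1 \left(-10 + 2\right) 6 = 1 \left(-8\right) 6 = \left(-8\right) 6 = -48$)
$A{\left(S,C \right)} = 2401$ ($A{\left(S,C \right)} = \left(-48 - 1\right)^{2} = \left(-49\right)^{2} = 2401$)
$N = 1$ ($N = 6 - 5 = 1$)
$- 104 A{\left(-3,0 \right)} + N = \left(-104\right) 2401 + 1 = -249704 + 1 = -249703$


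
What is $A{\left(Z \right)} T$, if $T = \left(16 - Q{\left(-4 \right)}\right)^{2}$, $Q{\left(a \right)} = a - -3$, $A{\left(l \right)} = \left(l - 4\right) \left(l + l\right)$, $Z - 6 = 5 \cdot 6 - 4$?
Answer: $517888$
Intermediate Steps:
$Z = 32$ ($Z = 6 + \left(5 \cdot 6 - 4\right) = 6 + \left(30 - 4\right) = 6 + 26 = 32$)
$A{\left(l \right)} = 2 l \left(-4 + l\right)$ ($A{\left(l \right)} = \left(-4 + l\right) 2 l = 2 l \left(-4 + l\right)$)
$Q{\left(a \right)} = 3 + a$ ($Q{\left(a \right)} = a + 3 = 3 + a$)
$T = 289$ ($T = \left(16 - \left(3 - 4\right)\right)^{2} = \left(16 - -1\right)^{2} = \left(16 + 1\right)^{2} = 17^{2} = 289$)
$A{\left(Z \right)} T = 2 \cdot 32 \left(-4 + 32\right) 289 = 2 \cdot 32 \cdot 28 \cdot 289 = 1792 \cdot 289 = 517888$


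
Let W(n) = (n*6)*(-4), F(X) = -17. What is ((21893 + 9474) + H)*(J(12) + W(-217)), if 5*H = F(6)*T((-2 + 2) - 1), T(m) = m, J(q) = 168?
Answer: 843236352/5 ≈ 1.6865e+8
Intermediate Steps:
W(n) = -24*n (W(n) = (6*n)*(-4) = -24*n)
H = 17/5 (H = (-17*((-2 + 2) - 1))/5 = (-17*(0 - 1))/5 = (-17*(-1))/5 = (⅕)*17 = 17/5 ≈ 3.4000)
((21893 + 9474) + H)*(J(12) + W(-217)) = ((21893 + 9474) + 17/5)*(168 - 24*(-217)) = (31367 + 17/5)*(168 + 5208) = (156852/5)*5376 = 843236352/5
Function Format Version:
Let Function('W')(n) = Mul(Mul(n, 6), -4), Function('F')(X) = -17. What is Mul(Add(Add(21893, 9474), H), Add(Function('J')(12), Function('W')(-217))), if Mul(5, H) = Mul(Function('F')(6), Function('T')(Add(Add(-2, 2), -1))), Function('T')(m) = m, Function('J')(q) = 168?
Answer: Rational(843236352, 5) ≈ 1.6865e+8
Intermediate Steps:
Function('W')(n) = Mul(-24, n) (Function('W')(n) = Mul(Mul(6, n), -4) = Mul(-24, n))
H = Rational(17, 5) (H = Mul(Rational(1, 5), Mul(-17, Add(Add(-2, 2), -1))) = Mul(Rational(1, 5), Mul(-17, Add(0, -1))) = Mul(Rational(1, 5), Mul(-17, -1)) = Mul(Rational(1, 5), 17) = Rational(17, 5) ≈ 3.4000)
Mul(Add(Add(21893, 9474), H), Add(Function('J')(12), Function('W')(-217))) = Mul(Add(Add(21893, 9474), Rational(17, 5)), Add(168, Mul(-24, -217))) = Mul(Add(31367, Rational(17, 5)), Add(168, 5208)) = Mul(Rational(156852, 5), 5376) = Rational(843236352, 5)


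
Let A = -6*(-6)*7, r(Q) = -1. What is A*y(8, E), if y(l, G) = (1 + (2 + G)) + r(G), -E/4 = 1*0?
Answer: 504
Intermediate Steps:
E = 0 (E = -4*0 = 0)
y(l, G) = 2 + G (y(l, G) = (1 + (2 + G)) - 1 = (3 + G) - 1 = 2 + G)
A = 252 (A = 36*7 = 252)
A*y(8, E) = 252*(2 + 0) = 252*2 = 504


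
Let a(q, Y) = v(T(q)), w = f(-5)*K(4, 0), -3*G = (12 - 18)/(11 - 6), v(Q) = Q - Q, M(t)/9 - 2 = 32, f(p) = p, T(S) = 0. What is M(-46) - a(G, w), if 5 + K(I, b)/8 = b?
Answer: 306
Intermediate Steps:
K(I, b) = -40 + 8*b
M(t) = 306 (M(t) = 18 + 9*32 = 18 + 288 = 306)
v(Q) = 0
G = ⅖ (G = -(12 - 18)/(3*(11 - 6)) = -(-2)/5 = -⅓*(-6/5) = ⅖ ≈ 0.40000)
w = 200 (w = -5*(-40 + 8*0) = -5*(-40 + 0) = -5*(-40) = 200)
a(q, Y) = 0
M(-46) - a(G, w) = 306 - 1*0 = 306 + 0 = 306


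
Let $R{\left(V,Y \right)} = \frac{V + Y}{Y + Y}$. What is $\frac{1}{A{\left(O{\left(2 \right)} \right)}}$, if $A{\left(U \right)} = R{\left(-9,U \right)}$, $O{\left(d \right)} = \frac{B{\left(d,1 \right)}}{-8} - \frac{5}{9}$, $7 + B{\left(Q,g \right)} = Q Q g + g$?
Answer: $\frac{22}{335} \approx 0.065672$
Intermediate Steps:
$R{\left(V,Y \right)} = \frac{V + Y}{2 Y}$
$B{\left(Q,g \right)} = -7 + g + g Q^{2}$ ($B{\left(Q,g \right)} = -7 + \left(Q Q g + g\right) = -7 + \left(Q^{2} g + g\right) = -7 + \left(g Q^{2} + g\right) = -7 + \left(g + g Q^{2}\right) = -7 + g + g Q^{2}$)
$O{\left(d \right)} = \frac{7}{36} - \frac{d^{2}}{8}$ ($O{\left(d \right)} = \frac{-7 + 1 + 1 d^{2}}{-8} - \frac{5}{9} = \left(-7 + 1 + d^{2}\right) \left(- \frac{1}{8}\right) - \frac{5}{9} = \left(-6 + d^{2}\right) \left(- \frac{1}{8}\right) - \frac{5}{9} = \left(\frac{3}{4} - \frac{d^{2}}{8}\right) - \frac{5}{9} = \frac{7}{36} - \frac{d^{2}}{8}$)
$A{\left(U \right)} = \frac{-9 + U}{2 U}$
$\frac{1}{A{\left(O{\left(2 \right)} \right)}} = \frac{1}{\frac{1}{2} \frac{1}{\frac{7}{36} - \frac{2^{2}}{8}} \left(-9 + \left(\frac{7}{36} - \frac{2^{2}}{8}\right)\right)} = \frac{1}{\frac{1}{2} \frac{1}{\frac{7}{36} - \frac{1}{2}} \left(-9 + \left(\frac{7}{36} - \frac{1}{2}\right)\right)} = \frac{1}{\frac{1}{2} \frac{1}{- \frac{11}{36}} \left(-9 - \frac{11}{36}\right)} = \frac{1}{\frac{1}{2} \left(- \frac{36}{11}\right) \left(- \frac{335}{36}\right)} = \frac{1}{\frac{335}{22}} = \frac{22}{335}$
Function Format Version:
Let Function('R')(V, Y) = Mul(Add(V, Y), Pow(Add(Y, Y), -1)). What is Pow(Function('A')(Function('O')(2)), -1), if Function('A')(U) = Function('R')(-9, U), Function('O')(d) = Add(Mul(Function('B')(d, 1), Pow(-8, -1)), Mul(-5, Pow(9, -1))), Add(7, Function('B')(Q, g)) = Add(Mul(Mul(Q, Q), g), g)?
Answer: Rational(22, 335) ≈ 0.065672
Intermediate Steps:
Function('R')(V, Y) = Mul(Rational(1, 2), Pow(Y, -1), Add(V, Y)) (Function('R')(V, Y) = Mul(Add(V, Y), Pow(Mul(2, Y), -1)) = Mul(Add(V, Y), Mul(Rational(1, 2), Pow(Y, -1))) = Mul(Rational(1, 2), Pow(Y, -1), Add(V, Y)))
Function('B')(Q, g) = Add(-7, g, Mul(g, Pow(Q, 2))) (Function('B')(Q, g) = Add(-7, Add(Mul(Mul(Q, Q), g), g)) = Add(-7, Add(Mul(Pow(Q, 2), g), g)) = Add(-7, Add(Mul(g, Pow(Q, 2)), g)) = Add(-7, Add(g, Mul(g, Pow(Q, 2)))) = Add(-7, g, Mul(g, Pow(Q, 2))))
Function('O')(d) = Add(Rational(7, 36), Mul(Rational(-1, 8), Pow(d, 2))) (Function('O')(d) = Add(Mul(Add(-7, 1, Mul(1, Pow(d, 2))), Pow(-8, -1)), Mul(-5, Pow(9, -1))) = Add(Mul(Add(-7, 1, Pow(d, 2)), Rational(-1, 8)), Mul(-5, Rational(1, 9))) = Add(Mul(Add(-6, Pow(d, 2)), Rational(-1, 8)), Rational(-5, 9)) = Add(Add(Rational(3, 4), Mul(Rational(-1, 8), Pow(d, 2))), Rational(-5, 9)) = Add(Rational(7, 36), Mul(Rational(-1, 8), Pow(d, 2))))
Function('A')(U) = Mul(Rational(1, 2), Pow(U, -1), Add(-9, U))
Pow(Function('A')(Function('O')(2)), -1) = Pow(Mul(Rational(1, 2), Pow(Add(Rational(7, 36), Mul(Rational(-1, 8), Pow(2, 2))), -1), Add(-9, Add(Rational(7, 36), Mul(Rational(-1, 8), Pow(2, 2))))), -1) = Pow(Mul(Rational(1, 2), Pow(Add(Rational(7, 36), Mul(Rational(-1, 8), 4)), -1), Add(-9, Add(Rational(7, 36), Mul(Rational(-1, 8), 4)))), -1) = Pow(Mul(Rational(1, 2), Pow(Add(Rational(7, 36), Rational(-1, 2)), -1), Add(-9, Add(Rational(7, 36), Rational(-1, 2)))), -1) = Pow(Mul(Rational(1, 2), Pow(Rational(-11, 36), -1), Add(-9, Rational(-11, 36))), -1) = Pow(Mul(Rational(1, 2), Rational(-36, 11), Rational(-335, 36)), -1) = Pow(Rational(335, 22), -1) = Rational(22, 335)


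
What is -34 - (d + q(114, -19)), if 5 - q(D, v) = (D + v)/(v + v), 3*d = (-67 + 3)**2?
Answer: -8441/6 ≈ -1406.8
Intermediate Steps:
d = 4096/3 (d = (-67 + 3)**2/3 = (1/3)*(-64)**2 = (1/3)*4096 = 4096/3 ≈ 1365.3)
q(D, v) = 5 - (D + v)/(2*v) (q(D, v) = 5 - (D + v)/(v + v) = 5 - (D + v)/(2*v))
-34 - (d + q(114, -19)) = -34 - (4096/3 + (1/2)*(-1*114 + 9*(-19))/(-19)) = -34 - (4096/3 + (1/2)*(-1/19)*(-114 - 171)) = -34 - (4096/3 + (1/2)*(-1/19)*(-285)) = -34 - (4096/3 + 15/2) = -34 - 1*8237/6 = -34 - 8237/6 = -8441/6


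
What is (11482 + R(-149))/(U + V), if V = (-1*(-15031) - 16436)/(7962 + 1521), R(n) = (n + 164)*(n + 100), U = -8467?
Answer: -101913801/80293966 ≈ -1.2693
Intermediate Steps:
R(n) = (100 + n)*(164 + n) (R(n) = (164 + n)*(100 + n) = (100 + n)*(164 + n))
V = -1405/9483 (V = (15031 - 16436)/9483 = -1405*1/9483 = -1405/9483 ≈ -0.14816)
(11482 + R(-149))/(U + V) = (11482 + (16400 + (-149)**2 + 264*(-149)))/(-8467 - 1405/9483) = (11482 + (16400 + 22201 - 39336))/(-80293966/9483) = (11482 - 735)*(-9483/80293966) = 10747*(-9483/80293966) = -101913801/80293966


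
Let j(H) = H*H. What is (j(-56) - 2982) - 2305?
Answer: -2151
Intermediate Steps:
j(H) = H**2
(j(-56) - 2982) - 2305 = ((-56)**2 - 2982) - 2305 = (3136 - 2982) - 2305 = 154 - 2305 = -2151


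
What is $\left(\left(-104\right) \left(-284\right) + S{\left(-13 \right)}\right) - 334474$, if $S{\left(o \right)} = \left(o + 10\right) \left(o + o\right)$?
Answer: $-304860$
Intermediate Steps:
$S{\left(o \right)} = 2 o \left(10 + o\right)$ ($S{\left(o \right)} = \left(10 + o\right) 2 o = 2 o \left(10 + o\right)$)
$\left(\left(-104\right) \left(-284\right) + S{\left(-13 \right)}\right) - 334474 = \left(\left(-104\right) \left(-284\right) + 2 \left(-13\right) \left(10 - 13\right)\right) - 334474 = \left(29536 + 2 \left(-13\right) \left(-3\right)\right) - 334474 = \left(29536 + 78\right) - 334474 = 29614 - 334474 = -304860$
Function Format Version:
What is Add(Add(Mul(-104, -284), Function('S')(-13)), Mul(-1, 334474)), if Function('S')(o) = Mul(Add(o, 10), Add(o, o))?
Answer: -304860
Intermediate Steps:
Function('S')(o) = Mul(2, o, Add(10, o)) (Function('S')(o) = Mul(Add(10, o), Mul(2, o)) = Mul(2, o, Add(10, o)))
Add(Add(Mul(-104, -284), Function('S')(-13)), Mul(-1, 334474)) = Add(Add(Mul(-104, -284), Mul(2, -13, Add(10, -13))), Mul(-1, 334474)) = Add(Add(29536, Mul(2, -13, -3)), -334474) = Add(Add(29536, 78), -334474) = Add(29614, -334474) = -304860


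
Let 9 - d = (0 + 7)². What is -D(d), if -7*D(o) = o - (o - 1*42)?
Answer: 6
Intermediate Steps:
d = -40 (d = 9 - (0 + 7)² = 9 - 1*7² = 9 - 1*49 = 9 - 49 = -40)
D(o) = -6 (D(o) = -(o - (o - 1*42))/7 = -(o - (o - 42))/7 = -(o - (-42 + o))/7 = -(o + (42 - o))/7 = -⅐*42 = -6)
-D(d) = -1*(-6) = 6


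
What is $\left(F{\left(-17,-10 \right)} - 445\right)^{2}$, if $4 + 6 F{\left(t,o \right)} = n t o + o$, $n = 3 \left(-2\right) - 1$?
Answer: $\frac{3751969}{9} \approx 4.1689 \cdot 10^{5}$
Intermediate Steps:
$n = -7$ ($n = -6 - 1 = -7$)
$F{\left(t,o \right)} = - \frac{2}{3} + \frac{o}{6} - \frac{7 o t}{6}$ ($F{\left(t,o \right)} = - \frac{2}{3} + \frac{- 7 t o + o}{6} = - \frac{2}{3} + \frac{- 7 o t + o}{6} = - \frac{2}{3} + \frac{o - 7 o t}{6} = - \frac{2}{3} - \left(- \frac{o}{6} + \frac{7 o t}{6}\right) = - \frac{2}{3} + \frac{o}{6} - \frac{7 o t}{6}$)
$\left(F{\left(-17,-10 \right)} - 445\right)^{2} = \left(\left(- \frac{2}{3} + \frac{1}{6} \left(-10\right) - \left(- \frac{35}{3}\right) \left(-17\right)\right) - 445\right)^{2} = \left(\left(- \frac{2}{3} - \frac{5}{3} - \frac{595}{3}\right) - 445\right)^{2} = \left(- \frac{602}{3} - 445\right)^{2} = \left(- \frac{1937}{3}\right)^{2} = \frac{3751969}{9}$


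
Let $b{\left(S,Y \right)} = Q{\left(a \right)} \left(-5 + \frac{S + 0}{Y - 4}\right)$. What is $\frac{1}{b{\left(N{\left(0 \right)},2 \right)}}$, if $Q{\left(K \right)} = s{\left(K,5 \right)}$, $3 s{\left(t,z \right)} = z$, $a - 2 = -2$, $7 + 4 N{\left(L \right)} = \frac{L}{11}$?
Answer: $- \frac{8}{55} \approx -0.14545$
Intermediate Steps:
$N{\left(L \right)} = - \frac{7}{4} + \frac{L}{44}$ ($N{\left(L \right)} = - \frac{7}{4} + \frac{L \frac{1}{11}}{4} = - \frac{7}{4} + \frac{\frac{1}{11} L}{4} = - \frac{7}{4} + \frac{L}{44}$)
$a = 0$ ($a = 2 - 2 = 0$)
$s{\left(t,z \right)} = \frac{z}{3}$
$Q{\left(K \right)} = \frac{5}{3}$ ($Q{\left(K \right)} = \frac{1}{3} \cdot 5 = \frac{5}{3}$)
$b{\left(S,Y \right)} = - \frac{25}{3} + \frac{5 S}{3 \left(-4 + Y\right)}$ ($b{\left(S,Y \right)} = \frac{5 \left(-5 + \frac{S + 0}{Y - 4}\right)}{3} = \frac{5 \left(-5 + \frac{S}{-4 + Y}\right)}{3} = - \frac{25}{3} + \frac{5 S}{3 \left(-4 + Y\right)}$)
$\frac{1}{b{\left(N{\left(0 \right)},2 \right)}} = \frac{1}{\frac{5}{3} \frac{1}{-4 + 2} \left(20 + \left(- \frac{7}{4} + \frac{1}{44} \cdot 0\right) - 10\right)} = \frac{1}{\frac{5}{3} \frac{1}{-2} \left(20 + \left(- \frac{7}{4} + 0\right) - 10\right)} = \frac{1}{\frac{5}{3} \left(- \frac{1}{2}\right) \left(20 - \frac{7}{4} - 10\right)} = \frac{1}{\frac{5}{3} \left(- \frac{1}{2}\right) \frac{33}{4}} = \frac{1}{- \frac{55}{8}} = - \frac{8}{55}$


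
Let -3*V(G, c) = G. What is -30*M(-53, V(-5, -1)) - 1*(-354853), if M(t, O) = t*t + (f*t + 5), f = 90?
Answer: 413533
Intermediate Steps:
V(G, c) = -G/3
M(t, O) = 5 + t² + 90*t (M(t, O) = t*t + (90*t + 5) = t² + (5 + 90*t) = 5 + t² + 90*t)
-30*M(-53, V(-5, -1)) - 1*(-354853) = -30*(5 + (-53)² + 90*(-53)) - 1*(-354853) = -30*(5 + 2809 - 4770) + 354853 = -30*(-1956) + 354853 = 58680 + 354853 = 413533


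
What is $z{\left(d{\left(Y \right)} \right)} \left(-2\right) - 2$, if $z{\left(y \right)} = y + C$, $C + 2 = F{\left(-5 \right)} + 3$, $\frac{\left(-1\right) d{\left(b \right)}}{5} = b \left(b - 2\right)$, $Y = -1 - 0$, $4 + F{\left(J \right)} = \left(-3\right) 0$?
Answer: $34$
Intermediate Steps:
$F{\left(J \right)} = -4$ ($F{\left(J \right)} = -4 - 0 = -4 + 0 = -4$)
$Y = -1$ ($Y = -1 + 0 = -1$)
$d{\left(b \right)} = - 5 b \left(-2 + b\right)$ ($d{\left(b \right)} = - 5 b \left(b - 2\right) = - 5 b \left(-2 + b\right)$)
$C = -3$ ($C = -2 + \left(-4 + 3\right) = -2 - 1 = -3$)
$z{\left(y \right)} = -3 + y$ ($z{\left(y \right)} = y - 3 = -3 + y$)
$z{\left(d{\left(Y \right)} \right)} \left(-2\right) - 2 = \left(-3 + 5 \left(-1\right) \left(2 - -1\right)\right) \left(-2\right) - 2 = \left(-3 + 5 \left(-1\right) \left(2 + 1\right)\right) \left(-2\right) - 2 = \left(-3 + 5 \left(-1\right) 3\right) \left(-2\right) - 2 = \left(-3 - 15\right) \left(-2\right) - 2 = \left(-18\right) \left(-2\right) - 2 = 36 - 2 = 34$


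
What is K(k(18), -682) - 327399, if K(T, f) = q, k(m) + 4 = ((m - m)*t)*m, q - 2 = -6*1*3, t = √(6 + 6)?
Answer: -327415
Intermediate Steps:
t = 2*√3 (t = √12 = 2*√3 ≈ 3.4641)
q = -16 (q = 2 - 6*1*3 = 2 - 6*3 = 2 - 18 = -16)
k(m) = -4 (k(m) = -4 + ((m - m)*(2*√3))*m = -4 + (0*(2*√3))*m = -4 + 0*m = -4 + 0 = -4)
K(T, f) = -16
K(k(18), -682) - 327399 = -16 - 327399 = -327415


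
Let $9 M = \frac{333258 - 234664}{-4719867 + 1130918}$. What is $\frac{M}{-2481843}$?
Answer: $\frac{98594}{80164871577063} \approx 1.2299 \cdot 10^{-9}$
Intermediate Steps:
$M = - \frac{98594}{32300541}$ ($M = \frac{\left(333258 - 234664\right) \frac{1}{-4719867 + 1130918}}{9} = \frac{98594 \frac{1}{-3588949}}{9} = \frac{98594 \left(- \frac{1}{3588949}\right)}{9} = \frac{1}{9} \left(- \frac{98594}{3588949}\right) = - \frac{98594}{32300541} \approx -0.0030524$)
$\frac{M}{-2481843} = - \frac{98594}{32300541 \left(-2481843\right)} = \left(- \frac{98594}{32300541}\right) \left(- \frac{1}{2481843}\right) = \frac{98594}{80164871577063}$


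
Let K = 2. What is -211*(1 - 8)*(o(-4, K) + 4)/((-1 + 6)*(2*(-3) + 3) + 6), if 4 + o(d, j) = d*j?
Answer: 11816/9 ≈ 1312.9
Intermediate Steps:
o(d, j) = -4 + d*j
-211*(1 - 8)*(o(-4, K) + 4)/((-1 + 6)*(2*(-3) + 3) + 6) = -211*(1 - 8)*((-4 - 4*2) + 4)/((-1 + 6)*(2*(-3) + 3) + 6) = -(-1477)*((-4 - 8) + 4)/(5*(-6 + 3) + 6) = -(-1477)*(-12 + 4)/(5*(-3) + 6) = -(-1477)*(-8/(-15 + 6)) = -(-1477)*(-8/(-9)) = -(-1477)*(-8*(-⅑)) = -(-1477)*8/9 = -211*(-56/9) = 11816/9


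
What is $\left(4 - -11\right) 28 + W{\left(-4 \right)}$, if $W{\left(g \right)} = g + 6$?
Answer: $422$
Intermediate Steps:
$W{\left(g \right)} = 6 + g$
$\left(4 - -11\right) 28 + W{\left(-4 \right)} = \left(4 - -11\right) 28 + \left(6 - 4\right) = \left(4 + 11\right) 28 + 2 = 15 \cdot 28 + 2 = 420 + 2 = 422$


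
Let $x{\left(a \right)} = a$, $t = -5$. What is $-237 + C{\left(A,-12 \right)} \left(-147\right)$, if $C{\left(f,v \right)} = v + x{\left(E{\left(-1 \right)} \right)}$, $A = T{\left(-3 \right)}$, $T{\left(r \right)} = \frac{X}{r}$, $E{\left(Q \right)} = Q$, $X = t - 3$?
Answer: $1674$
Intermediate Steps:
$X = -8$ ($X = -5 - 3 = -8$)
$T{\left(r \right)} = - \frac{8}{r}$
$A = \frac{8}{3}$ ($A = - \frac{8}{-3} = \left(-8\right) \left(- \frac{1}{3}\right) = \frac{8}{3} \approx 2.6667$)
$C{\left(f,v \right)} = -1 + v$ ($C{\left(f,v \right)} = v - 1 = -1 + v$)
$-237 + C{\left(A,-12 \right)} \left(-147\right) = -237 + \left(-1 - 12\right) \left(-147\right) = -237 - -1911 = -237 + 1911 = 1674$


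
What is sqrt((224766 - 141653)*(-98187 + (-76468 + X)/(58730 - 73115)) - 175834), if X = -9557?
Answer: 2*I*sqrt(1876217051220855)/959 ≈ 90334.0*I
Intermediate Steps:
sqrt((224766 - 141653)*(-98187 + (-76468 + X)/(58730 - 73115)) - 175834) = sqrt((224766 - 141653)*(-98187 + (-76468 - 9557)/(58730 - 73115)) - 175834) = sqrt(83113*(-98187 - 86025/(-14385)) - 175834) = sqrt(83113*(-98187 - 86025*(-1/14385)) - 175834) = sqrt(83113*(-98187 + 5735/959) - 175834) = sqrt(83113*(-94155598/959) - 175834) = sqrt(-7825554216574/959 - 175834) = sqrt(-7825722841380/959) = 2*I*sqrt(1876217051220855)/959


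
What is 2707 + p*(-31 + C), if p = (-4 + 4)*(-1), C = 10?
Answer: 2707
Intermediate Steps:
p = 0 (p = 0*(-1) = 0)
2707 + p*(-31 + C) = 2707 + 0*(-31 + 10) = 2707 + 0*(-21) = 2707 + 0 = 2707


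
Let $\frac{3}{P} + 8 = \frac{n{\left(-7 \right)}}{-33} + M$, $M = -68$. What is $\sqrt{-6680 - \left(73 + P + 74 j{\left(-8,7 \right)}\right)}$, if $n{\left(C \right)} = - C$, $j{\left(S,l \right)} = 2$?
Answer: $\frac{2 i \sqrt{10912532185}}{2515} \approx 83.072 i$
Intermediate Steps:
$P = - \frac{99}{2515}$ ($P = \frac{3}{-8 - \left(68 - \frac{\left(-1\right) \left(-7\right)}{-33}\right)} = \frac{3}{-8 + \left(7 \left(- \frac{1}{33}\right) - 68\right)} = \frac{3}{-8 - \frac{2251}{33}} = \frac{3}{- \frac{2515}{33}} = 3 \left(- \frac{33}{2515}\right) = - \frac{99}{2515} \approx -0.039364$)
$\sqrt{-6680 - \left(73 + P + 74 j{\left(-8,7 \right)}\right)} = \sqrt{-6680 - \frac{555716}{2515}} = \sqrt{- \frac{17355916}{2515}} = \frac{2 i \sqrt{10912532185}}{2515}$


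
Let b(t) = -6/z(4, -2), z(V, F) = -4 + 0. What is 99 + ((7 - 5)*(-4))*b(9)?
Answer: 87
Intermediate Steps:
z(V, F) = -4
b(t) = 3/2 (b(t) = -6/(-4) = -6*(-¼) = 3/2)
99 + ((7 - 5)*(-4))*b(9) = 99 + ((7 - 5)*(-4))*(3/2) = 99 + (2*(-4))*(3/2) = 99 - 8*3/2 = 99 - 12 = 87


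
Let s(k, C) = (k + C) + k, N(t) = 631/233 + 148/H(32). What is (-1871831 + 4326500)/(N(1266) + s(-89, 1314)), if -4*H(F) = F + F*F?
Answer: 37747899882/17502433 ≈ 2156.7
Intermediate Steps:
H(F) = -F/4 - F**2/4 (H(F) = -(F + F*F)/4 = -(F + F**2)/4 = -F/4 - F**2/4)
N(t) = 33025/15378 (N(t) = 631/233 + 148/((-1/4*32*(1 + 32))) = 631*(1/233) + 148/((-1/4*32*33)) = 631/233 + 148/(-264) = 631/233 + 148*(-1/264) = 631/233 - 37/66 = 33025/15378)
s(k, C) = C + 2*k (s(k, C) = (C + k) + k = C + 2*k)
(-1871831 + 4326500)/(N(1266) + s(-89, 1314)) = (-1871831 + 4326500)/(33025/15378 + (1314 + 2*(-89))) = 2454669/(33025/15378 + (1314 - 178)) = 2454669/(33025/15378 + 1136) = 2454669/(17502433/15378) = 2454669*(15378/17502433) = 37747899882/17502433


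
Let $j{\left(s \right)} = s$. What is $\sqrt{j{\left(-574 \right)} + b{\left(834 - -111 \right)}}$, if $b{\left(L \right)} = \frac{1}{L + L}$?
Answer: $\frac{i \sqrt{227820390}}{630} \approx 23.958 i$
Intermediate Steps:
$b{\left(L \right)} = \frac{1}{2 L}$
$\sqrt{j{\left(-574 \right)} + b{\left(834 - -111 \right)}} = \sqrt{-574 + \frac{1}{2 \left(834 - -111\right)}} = \sqrt{-574 + \frac{1}{2 \left(834 + 111\right)}} = \sqrt{-574 + \frac{1}{2 \cdot 945}} = \sqrt{-574 + \frac{1}{2} \cdot \frac{1}{945}} = \sqrt{-574 + \frac{1}{1890}} = \sqrt{- \frac{1084859}{1890}} = \frac{i \sqrt{227820390}}{630}$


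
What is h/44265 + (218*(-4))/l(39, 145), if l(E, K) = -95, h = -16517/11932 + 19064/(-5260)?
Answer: 6375099861353/694543523700 ≈ 9.1788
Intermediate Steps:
h = -78587767/15690580 (h = -16517*1/11932 + 19064*(-1/5260) = -16517/11932 - 4766/1315 = -78587767/15690580 ≈ -5.0086)
h/44265 + (218*(-4))/l(39, 145) = -78587767/15690580/44265 + (218*(-4))/(-95) = -78587767/15690580*1/44265 - 872*(-1/95) = -78587767/694543523700 + 872/95 = 6375099861353/694543523700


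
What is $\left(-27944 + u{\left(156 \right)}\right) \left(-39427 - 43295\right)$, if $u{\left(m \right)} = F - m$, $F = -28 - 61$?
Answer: $2331850458$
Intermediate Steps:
$F = -89$ ($F = -28 - 61 = -89$)
$u{\left(m \right)} = -89 - m$
$\left(-27944 + u{\left(156 \right)}\right) \left(-39427 - 43295\right) = \left(-27944 - 245\right) \left(-39427 - 43295\right) = \left(-27944 - 245\right) \left(-82722\right) = \left(-28189\right) \left(-82722\right) = 2331850458$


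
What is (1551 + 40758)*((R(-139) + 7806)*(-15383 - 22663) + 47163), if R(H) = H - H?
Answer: -12563230779117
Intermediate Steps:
R(H) = 0
(1551 + 40758)*((R(-139) + 7806)*(-15383 - 22663) + 47163) = (1551 + 40758)*((0 + 7806)*(-15383 - 22663) + 47163) = 42309*(7806*(-38046) + 47163) = 42309*(-296987076 + 47163) = 42309*(-296939913) = -12563230779117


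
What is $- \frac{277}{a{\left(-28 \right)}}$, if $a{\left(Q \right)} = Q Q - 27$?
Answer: $- \frac{277}{757} \approx -0.36592$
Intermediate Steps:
$a{\left(Q \right)} = -27 + Q^{2}$ ($a{\left(Q \right)} = Q^{2} - 27 = -27 + Q^{2}$)
$- \frac{277}{a{\left(-28 \right)}} = - \frac{277}{-27 + \left(-28\right)^{2}} = - \frac{277}{-27 + 784} = - \frac{277}{757}$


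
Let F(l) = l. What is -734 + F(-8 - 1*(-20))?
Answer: -722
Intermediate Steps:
-734 + F(-8 - 1*(-20)) = -734 + (-8 - 1*(-20)) = -734 + (-8 + 20) = -734 + 12 = -722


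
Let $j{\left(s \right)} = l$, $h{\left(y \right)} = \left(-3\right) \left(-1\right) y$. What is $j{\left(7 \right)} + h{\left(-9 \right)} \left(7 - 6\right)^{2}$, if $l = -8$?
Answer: $-35$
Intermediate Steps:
$h{\left(y \right)} = 3 y$
$j{\left(s \right)} = -8$
$j{\left(7 \right)} + h{\left(-9 \right)} \left(7 - 6\right)^{2} = -8 + 3 \left(-9\right) \left(7 - 6\right)^{2} = -8 - 27 \cdot 1^{2} = -8 - 27 = -35$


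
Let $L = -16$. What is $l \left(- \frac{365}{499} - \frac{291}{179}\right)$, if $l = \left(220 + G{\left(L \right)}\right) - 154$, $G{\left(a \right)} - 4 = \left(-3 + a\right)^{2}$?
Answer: $- \frac{90744464}{89321} \approx -1015.9$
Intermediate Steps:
$G{\left(a \right)} = 4 + \left(-3 + a\right)^{2}$
$l = 431$ ($l = \left(220 + \left(4 + \left(-3 - 16\right)^{2}\right)\right) - 154 = \left(220 + \left(4 + \left(-19\right)^{2}\right)\right) - 154 = \left(220 + \left(4 + 361\right)\right) - 154 = \left(220 + 365\right) - 154 = 585 - 154 = 431$)
$l \left(- \frac{365}{499} - \frac{291}{179}\right) = 431 \left(- \frac{365}{499} - \frac{291}{179}\right) = 431 \left(- \frac{210544}{89321}\right) = - \frac{90744464}{89321}$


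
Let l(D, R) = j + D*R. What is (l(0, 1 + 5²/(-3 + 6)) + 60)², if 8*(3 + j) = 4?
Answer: 13225/4 ≈ 3306.3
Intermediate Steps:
j = -5/2 (j = -3 + (⅛)*4 = -3 + ½ = -5/2 ≈ -2.5000)
l(D, R) = -5/2 + D*R
(l(0, 1 + 5²/(-3 + 6)) + 60)² = ((-5/2 + 0*(1 + 5²/(-3 + 6))) + 60)² = ((-5/2 + 0*(1 + 25/3)) + 60)² = ((-5/2 + 0*(28/3)) + 60)² = ((-5/2 + 0) + 60)² = (-5/2 + 60)² = (115/2)² = 13225/4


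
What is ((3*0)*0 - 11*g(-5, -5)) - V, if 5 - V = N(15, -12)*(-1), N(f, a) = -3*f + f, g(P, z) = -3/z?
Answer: 92/5 ≈ 18.400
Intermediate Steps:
N(f, a) = -2*f
V = -25 (V = 5 - (-2*15)*(-1) = 5 - (-30)*(-1) = 5 - 1*30 = 5 - 30 = -25)
((3*0)*0 - 11*g(-5, -5)) - V = ((3*0)*0 - (-33)/(-5)) - 1*(-25) = (0*0 - (-33)*(-1)/5) + 25 = (0 - 11*⅗) + 25 = (0 - 33/5) + 25 = -33/5 + 25 = 92/5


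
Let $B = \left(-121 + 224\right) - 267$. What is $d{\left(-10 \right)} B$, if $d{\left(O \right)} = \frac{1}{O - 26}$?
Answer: $\frac{41}{9} \approx 4.5556$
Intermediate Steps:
$B = -164$ ($B = 103 - 267 = -164$)
$d{\left(O \right)} = \frac{1}{-26 + O}$
$d{\left(-10 \right)} B = \frac{1}{-26 - 10} \left(-164\right) = \frac{1}{-36} \left(-164\right) = \left(- \frac{1}{36}\right) \left(-164\right) = \frac{41}{9}$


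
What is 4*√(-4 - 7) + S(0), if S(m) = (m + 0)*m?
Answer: 4*I*√11 ≈ 13.266*I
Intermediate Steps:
S(m) = m² (S(m) = m*m = m²)
4*√(-4 - 7) + S(0) = 4*√(-4 - 7) + 0² = 4*√(-11) + 0 = 4*(I*√11) + 0 = 4*I*√11 + 0 = 4*I*√11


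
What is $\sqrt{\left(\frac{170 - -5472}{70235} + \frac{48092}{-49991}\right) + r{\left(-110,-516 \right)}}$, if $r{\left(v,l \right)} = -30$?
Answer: $\frac{2 i \sqrt{95176951254020633745}}{3511117885} \approx 5.5571 i$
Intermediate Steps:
$\sqrt{\left(\frac{170 - -5472}{70235} + \frac{48092}{-49991}\right) + r{\left(-110,-516 \right)}} = \sqrt{\left(\frac{170 - -5472}{70235} + \frac{48092}{-49991}\right) - 30} = \sqrt{\left(\left(170 + 5472\right) \frac{1}{70235} + 48092 \left(- \frac{1}{49991}\right)\right) - 30} = \sqrt{\left(5642 \cdot \frac{1}{70235} - \frac{48092}{49991}\right) - 30} = \sqrt{\left(\frac{5642}{70235} - \frac{48092}{49991}\right) - 30} = \sqrt{- \frac{3095692398}{3511117885} - 30} = \sqrt{- \frac{108429228948}{3511117885}} = \frac{2 i \sqrt{95176951254020633745}}{3511117885}$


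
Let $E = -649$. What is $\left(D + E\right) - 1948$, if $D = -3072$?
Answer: $-5669$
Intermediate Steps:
$\left(D + E\right) - 1948 = \left(-3072 - 649\right) - 1948 = -3721 - 1948 = -5669$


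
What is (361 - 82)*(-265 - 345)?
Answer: -170190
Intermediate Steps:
(361 - 82)*(-265 - 345) = 279*(-610) = -170190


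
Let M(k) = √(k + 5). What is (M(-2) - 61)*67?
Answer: -4087 + 67*√3 ≈ -3971.0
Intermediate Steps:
M(k) = √(5 + k)
(M(-2) - 61)*67 = (√(5 - 2) - 61)*67 = (√3 - 61)*67 = (-61 + √3)*67 = -4087 + 67*√3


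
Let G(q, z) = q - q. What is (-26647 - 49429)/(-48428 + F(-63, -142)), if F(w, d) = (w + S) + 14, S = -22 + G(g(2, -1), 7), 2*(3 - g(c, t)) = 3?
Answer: 6916/4409 ≈ 1.5686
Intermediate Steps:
g(c, t) = 3/2 (g(c, t) = 3 - ½*3 = 3 - 3/2 = 3/2)
G(q, z) = 0
S = -22 (S = -22 + 0 = -22)
F(w, d) = -8 + w (F(w, d) = (w - 22) + 14 = (-22 + w) + 14 = -8 + w)
(-26647 - 49429)/(-48428 + F(-63, -142)) = (-26647 - 49429)/(-48428 + (-8 - 63)) = -76076/(-48428 - 71) = -76076/(-48499) = -76076*(-1/48499) = 6916/4409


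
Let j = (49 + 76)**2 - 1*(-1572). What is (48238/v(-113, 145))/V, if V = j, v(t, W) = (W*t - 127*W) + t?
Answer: -48238/600398861 ≈ -8.0343e-5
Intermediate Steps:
v(t, W) = t - 127*W + W*t (v(t, W) = (-127*W + W*t) + t = t - 127*W + W*t)
j = 17197 (j = 125**2 + 1572 = 15625 + 1572 = 17197)
V = 17197
(48238/v(-113, 145))/V = (48238/(-113 - 127*145 + 145*(-113)))/17197 = (48238/(-113 - 18415 - 16385))*(1/17197) = (48238/(-34913))*(1/17197) = (48238*(-1/34913))*(1/17197) = -48238/34913*1/17197 = -48238/600398861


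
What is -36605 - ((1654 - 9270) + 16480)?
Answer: -45469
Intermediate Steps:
-36605 - ((1654 - 9270) + 16480) = -36605 - (-7616 + 16480) = -36605 - 1*8864 = -36605 - 8864 = -45469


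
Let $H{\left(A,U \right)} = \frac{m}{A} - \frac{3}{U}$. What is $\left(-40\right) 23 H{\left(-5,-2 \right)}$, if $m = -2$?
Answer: $-1748$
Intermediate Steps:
$H{\left(A,U \right)} = - \frac{3}{U} - \frac{2}{A}$ ($H{\left(A,U \right)} = - \frac{2}{A} - \frac{3}{U} = - \frac{3}{U} - \frac{2}{A}$)
$\left(-40\right) 23 H{\left(-5,-2 \right)} = \left(-40\right) 23 \left(- \frac{3}{-2} - \frac{2}{-5}\right) = - 920 \left(\left(-3\right) \left(- \frac{1}{2}\right) - - \frac{2}{5}\right) = - 920 \left(\frac{3}{2} + \frac{2}{5}\right) = \left(-920\right) \frac{19}{10} = -1748$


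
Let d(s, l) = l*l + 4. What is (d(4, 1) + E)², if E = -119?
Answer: 12996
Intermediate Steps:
d(s, l) = 4 + l² (d(s, l) = l² + 4 = 4 + l²)
(d(4, 1) + E)² = ((4 + 1²) - 119)² = ((4 + 1) - 119)² = (5 - 119)² = (-114)² = 12996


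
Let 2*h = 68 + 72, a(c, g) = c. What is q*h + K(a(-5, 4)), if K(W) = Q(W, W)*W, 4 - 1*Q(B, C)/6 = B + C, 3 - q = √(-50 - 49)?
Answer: -210 - 210*I*√11 ≈ -210.0 - 696.49*I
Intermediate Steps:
q = 3 - 3*I*√11 (q = 3 - √(-50 - 49) = 3 - √(-99) = 3 - 3*I*√11 ≈ 3.0 - 9.9499*I)
h = 70 (h = (68 + 72)/2 = (½)*140 = 70)
Q(B, C) = 24 - 6*B - 6*C (Q(B, C) = 24 - 6*(B + C) = 24 + (-6*B - 6*C) = 24 - 6*B - 6*C)
K(W) = W*(24 - 12*W) (K(W) = (24 - 6*W - 6*W)*W = (24 - 12*W)*W = W*(24 - 12*W))
q*h + K(a(-5, 4)) = (3 - 3*I*√11)*70 + 12*(-5)*(2 - 1*(-5)) = (210 - 210*I*√11) + 12*(-5)*(2 + 5) = (210 - 210*I*√11) + 12*(-5)*7 = (210 - 210*I*√11) - 420 = -210 - 210*I*√11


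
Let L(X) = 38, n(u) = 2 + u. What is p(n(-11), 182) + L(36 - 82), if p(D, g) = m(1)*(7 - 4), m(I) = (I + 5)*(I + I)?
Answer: 74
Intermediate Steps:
m(I) = 2*I*(5 + I) (m(I) = (5 + I)*(2*I) = 2*I*(5 + I))
p(D, g) = 36 (p(D, g) = (2*1*(5 + 1))*(7 - 4) = (2*1*6)*3 = 12*3 = 36)
p(n(-11), 182) + L(36 - 82) = 36 + 38 = 74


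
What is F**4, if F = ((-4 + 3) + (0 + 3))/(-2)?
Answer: 1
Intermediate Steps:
F = -1 (F = (-1 + 3)*(-1/2) = 2*(-1/2) = -1)
F**4 = (-1)**4 = 1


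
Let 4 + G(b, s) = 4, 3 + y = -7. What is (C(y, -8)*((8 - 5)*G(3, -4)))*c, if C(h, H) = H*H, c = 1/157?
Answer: 0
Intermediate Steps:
y = -10 (y = -3 - 7 = -10)
c = 1/157 ≈ 0.0063694
G(b, s) = 0 (G(b, s) = -4 + 4 = 0)
C(h, H) = H²
(C(y, -8)*((8 - 5)*G(3, -4)))*c = ((-8)²*((8 - 5)*0))*(1/157) = (64*(3*0))*(1/157) = (64*0)*(1/157) = 0*(1/157) = 0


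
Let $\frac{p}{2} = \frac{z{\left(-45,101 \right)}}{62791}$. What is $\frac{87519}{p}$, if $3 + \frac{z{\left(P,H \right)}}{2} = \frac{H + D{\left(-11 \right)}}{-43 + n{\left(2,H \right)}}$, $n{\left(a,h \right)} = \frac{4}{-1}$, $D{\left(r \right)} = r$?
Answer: $- \frac{86094686621}{308} \approx -2.7953 \cdot 10^{8}$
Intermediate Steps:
$n{\left(a,h \right)} = -4$ ($n{\left(a,h \right)} = 4 \left(-1\right) = -4$)
$z{\left(P,H \right)} = - \frac{260}{47} - \frac{2 H}{47}$ ($z{\left(P,H \right)} = -6 + 2 \frac{H - 11}{-43 - 4} = -6 + 2 \frac{-11 + H}{-47} = -6 + 2 \left(-11 + H\right) \left(- \frac{1}{47}\right) = -6 + 2 \left(\frac{11}{47} - \frac{H}{47}\right) = -6 - \left(- \frac{22}{47} + \frac{2 H}{47}\right) = - \frac{260}{47} - \frac{2 H}{47}$)
$p = - \frac{924}{2951177}$ ($p = 2 \frac{- \frac{260}{47} - \frac{202}{47}}{62791} = 2 \left(- \frac{260}{47} - \frac{202}{47}\right) \frac{1}{62791} = 2 \left(\left(- \frac{462}{47}\right) \frac{1}{62791}\right) = 2 \left(- \frac{462}{2951177}\right) = - \frac{924}{2951177} \approx -0.0003131$)
$\frac{87519}{p} = \frac{87519}{- \frac{924}{2951177}} = 87519 \left(- \frac{2951177}{924}\right) = - \frac{86094686621}{308}$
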